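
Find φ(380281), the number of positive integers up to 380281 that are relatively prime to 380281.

Factor: 380281 = 11 · 181 · 191.
φ(380281) = (11−1) · (181−1) · (191−1) = 10 · 180 · 190 = 342000.

342000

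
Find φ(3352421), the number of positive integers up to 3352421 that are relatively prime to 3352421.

Factor: 3352421 = 131 · 157 · 163.
φ(3352421) = (131−1) · (157−1) · (163−1) = 130 · 156 · 162 = 3285360.

3285360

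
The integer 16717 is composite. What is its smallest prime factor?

73

16717 is odd.
Digit sum 22, not divisible by 3.
Ends in 7: not divisible by 5.
7: 16717 = 7·2388 + 1
11: 16717 = 11·1519 + 8
13: 16717 = 13·1285 + 12
17: 16717 = 17·983 + 6
19: 16717 = 19·879 + 16
23: 16717 = 23·726 + 19
29: 16717 = 29·576 + 13
31: 16717 = 31·539 + 8
37: 16717 = 37·451 + 30
41: 16717 = 41·407 + 30
43: 16717 = 43·388 + 33
47: 16717 = 47·355 + 32
53: 16717 = 53·315 + 22
59: 16717 = 59·283 + 20
61: 16717 = 61·274 + 3
67: 16717 = 67·249 + 34
71: 16717 = 71·235 + 32
73: 16717 = 73·229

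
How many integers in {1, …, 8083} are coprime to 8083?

7888

Factor: 8083 = 59 · 137.
φ(8083) = (59−1) · (137−1) = 58 · 136 = 7888.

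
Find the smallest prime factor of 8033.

8033 is odd.
Digit sum 14, not divisible by 3.
Ends in 3: not divisible by 5.
7: 8033 = 7·1147 + 4
11: 8033 = 11·730 + 3
13: 8033 = 13·617 + 12
17: 8033 = 17·472 + 9
19: 8033 = 19·422 + 15
23: 8033 = 23·349 + 6
29: 8033 = 29·277

29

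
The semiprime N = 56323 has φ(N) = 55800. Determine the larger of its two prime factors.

373

φ(n) = (p−1)(q−1) = n − (p+q) + 1, so p + q = 56323 − 55800 + 1 = 524.
p and q are the roots of t² − 524t + 56323 = 0.
Discriminant: 524² − 4·56323 = 274576 − 225292 = 49284; √49284 = 222.
q = (524 − 222)/2 = 151, p = (524 + 222)/2 = 373.
Check: 151 · 373 = 56323.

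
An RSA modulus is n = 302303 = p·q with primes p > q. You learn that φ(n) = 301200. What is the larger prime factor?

φ(n) = (p−1)(q−1) = n − (p+q) + 1, so p + q = 302303 − 301200 + 1 = 1104.
p and q are the roots of t² − 1104t + 302303 = 0.
Discriminant: 1104² − 4·302303 = 1218816 − 1209212 = 9604; √9604 = 98.
q = (1104 − 98)/2 = 503, p = (1104 + 98)/2 = 601.
Check: 503 · 601 = 302303.

601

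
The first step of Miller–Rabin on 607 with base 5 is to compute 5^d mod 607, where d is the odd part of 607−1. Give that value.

606

607 − 1 = 606 = 2^1 · 303, so d = 303.
5^1 ≡ 5 (mod 607)
5^2 ≡ 5^2 = 25 ≡ 25 (mod 607)
5^4 ≡ 25^2 = 625 ≡ 18 (mod 607)
5^8 ≡ 18^2 = 324 ≡ 324 (mod 607)
5^16 ≡ 324^2 = 104976 ≡ 572 (mod 607)
5^32 ≡ 572^2 = 327184 ≡ 11 (mod 607)
5^64 ≡ 11^2 = 121 ≡ 121 (mod 607)
5^128 ≡ 121^2 = 14641 ≡ 73 (mod 607)
5^256 ≡ 73^2 = 5329 ≡ 473 (mod 607)
303 = 256 + 32 + 8 + 4 + 2 + 1 in binary powers of 2.
So 5^303 ≡ 473 · 11 · 324 · 18 · 25 · 5 ≡ 606 (mod 607).
Since 5^d ≡ 606 (mod 607), base 5 does not prove 607 composite.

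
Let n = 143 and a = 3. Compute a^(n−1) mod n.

42

3^1 ≡ 3 (mod 143)
3^2 ≡ 3^2 = 9 ≡ 9 (mod 143)
3^4 ≡ 9^2 = 81 ≡ 81 (mod 143)
3^8 ≡ 81^2 = 6561 ≡ 126 (mod 143)
3^16 ≡ 126^2 = 15876 ≡ 3 (mod 143)
3^32 ≡ 3^2 = 9 ≡ 9 (mod 143)
3^64 ≡ 9^2 = 81 ≡ 81 (mod 143)
3^128 ≡ 81^2 = 6561 ≡ 126 (mod 143)
142 = 128 + 8 + 4 + 2 in binary powers of 2.
So 3^142 ≡ 126 · 126 · 81 · 9 ≡ 42 (mod 143).
Since 42 ≠ 1, base 3 is a Fermat witness: 143 is composite.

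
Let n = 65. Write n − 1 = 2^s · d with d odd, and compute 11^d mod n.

11

65 − 1 = 64 = 2^6 · 1, so d = 1.
11^1 ≡ 11 (mod 65)
1 = 1 in binary powers of 2.
So 11^1 ≡ 11 ≡ 11 (mod 65).
Squaring chain: 11 → 56 → 16 → 61 → 16 → 61; never reaches −1, so base 11 is a Miller–Rabin witness that 65 is composite.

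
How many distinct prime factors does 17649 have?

3

17649 = 3^2 · 1961
1961 = 37 · 53
17649 = 3^2 · 37 · 53, which has 3 distinct prime factors.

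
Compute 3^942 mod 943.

278

3^1 ≡ 3 (mod 943)
3^2 ≡ 3^2 = 9 ≡ 9 (mod 943)
3^4 ≡ 9^2 = 81 ≡ 81 (mod 943)
3^8 ≡ 81^2 = 6561 ≡ 903 (mod 943)
3^16 ≡ 903^2 = 815409 ≡ 657 (mod 943)
3^32 ≡ 657^2 = 431649 ≡ 698 (mod 943)
3^64 ≡ 698^2 = 487204 ≡ 616 (mod 943)
3^128 ≡ 616^2 = 379456 ≡ 370 (mod 943)
3^256 ≡ 370^2 = 136900 ≡ 165 (mod 943)
3^512 ≡ 165^2 = 27225 ≡ 821 (mod 943)
942 = 512 + 256 + 128 + 32 + 8 + 4 + 2 in binary powers of 2.
So 3^942 ≡ 821 · 165 · 370 · 698 · 903 · 81 · 9 ≡ 278 (mod 943).
Since 278 ≠ 1, base 3 is a Fermat witness: 943 is composite.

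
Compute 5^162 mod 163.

1

5^1 ≡ 5 (mod 163)
5^2 ≡ 5^2 = 25 ≡ 25 (mod 163)
5^4 ≡ 25^2 = 625 ≡ 136 (mod 163)
5^8 ≡ 136^2 = 18496 ≡ 77 (mod 163)
5^16 ≡ 77^2 = 5929 ≡ 61 (mod 163)
5^32 ≡ 61^2 = 3721 ≡ 135 (mod 163)
5^64 ≡ 135^2 = 18225 ≡ 132 (mod 163)
5^128 ≡ 132^2 = 17424 ≡ 146 (mod 163)
162 = 128 + 32 + 2 in binary powers of 2.
So 5^162 ≡ 146 · 135 · 25 ≡ 1 (mod 163).
Since the result is 1, base 5 gives no evidence that 163 is composite.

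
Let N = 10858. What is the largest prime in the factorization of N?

89

10858 = 2 · 5429
5429 = 61 · 89
89 is prime.
So 10858 = 2 · 61 · 89; the largest prime factor is 89.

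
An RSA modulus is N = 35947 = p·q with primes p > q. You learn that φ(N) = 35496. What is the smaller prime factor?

φ(n) = (p−1)(q−1) = n − (p+q) + 1, so p + q = 35947 − 35496 + 1 = 452.
p and q are the roots of t² − 452t + 35947 = 0.
Discriminant: 452² − 4·35947 = 204304 − 143788 = 60516; √60516 = 246.
q = (452 − 246)/2 = 103, p = (452 + 246)/2 = 349.
Check: 103 · 349 = 35947.

103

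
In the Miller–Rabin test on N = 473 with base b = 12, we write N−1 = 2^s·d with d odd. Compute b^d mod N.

473 − 1 = 472 = 2^3 · 59, so d = 59.
12^1 ≡ 12 (mod 473)
12^2 ≡ 12^2 = 144 ≡ 144 (mod 473)
12^4 ≡ 144^2 = 20736 ≡ 397 (mod 473)
12^8 ≡ 397^2 = 157609 ≡ 100 (mod 473)
12^16 ≡ 100^2 = 10000 ≡ 67 (mod 473)
12^32 ≡ 67^2 = 4489 ≡ 232 (mod 473)
59 = 32 + 16 + 8 + 2 + 1 in binary powers of 2.
So 12^59 ≡ 232 · 67 · 100 · 144 · 12 ≡ 331 (mod 473).
Squaring chain: 331 → 298 → 353; never reaches −1, so base 12 is a Miller–Rabin witness that 473 is composite.

331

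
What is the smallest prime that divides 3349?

17

3349 is odd.
Digit sum 19, not divisible by 3.
Ends in 9: not divisible by 5.
7: 3349 = 7·478 + 3
11: 3349 = 11·304 + 5
13: 3349 = 13·257 + 8
17: 3349 = 17·197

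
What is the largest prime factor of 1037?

61

1037 = 17 · 61
61 is prime.
So 1037 = 17 · 61; the largest prime factor is 61.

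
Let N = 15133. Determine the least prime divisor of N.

15133 is odd.
Digit sum 13, not divisible by 3.
Ends in 3: not divisible by 5.
7: 15133 = 7·2161 + 6
11: 15133 = 11·1375 + 8
13: 15133 = 13·1164 + 1
17: 15133 = 17·890 + 3
19: 15133 = 19·796 + 9
23: 15133 = 23·657 + 22
29: 15133 = 29·521 + 24
31: 15133 = 31·488 + 5
37: 15133 = 37·409

37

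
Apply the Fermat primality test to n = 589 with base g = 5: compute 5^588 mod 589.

5^1 ≡ 5 (mod 589)
5^2 ≡ 5^2 = 25 ≡ 25 (mod 589)
5^4 ≡ 25^2 = 625 ≡ 36 (mod 589)
5^8 ≡ 36^2 = 1296 ≡ 118 (mod 589)
5^16 ≡ 118^2 = 13924 ≡ 377 (mod 589)
5^32 ≡ 377^2 = 142129 ≡ 180 (mod 589)
5^64 ≡ 180^2 = 32400 ≡ 5 (mod 589)
5^128 ≡ 5^2 = 25 ≡ 25 (mod 589)
5^256 ≡ 25^2 = 625 ≡ 36 (mod 589)
5^512 ≡ 36^2 = 1296 ≡ 118 (mod 589)
588 = 512 + 64 + 8 + 4 in binary powers of 2.
So 5^588 ≡ 118 · 5 · 118 · 36 ≡ 125 (mod 589).
Since 125 ≠ 1, base 5 is a Fermat witness: 589 is composite.

125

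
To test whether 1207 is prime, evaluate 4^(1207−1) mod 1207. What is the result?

577

4^1 ≡ 4 (mod 1207)
4^2 ≡ 4^2 = 16 ≡ 16 (mod 1207)
4^4 ≡ 16^2 = 256 ≡ 256 (mod 1207)
4^8 ≡ 256^2 = 65536 ≡ 358 (mod 1207)
4^16 ≡ 358^2 = 128164 ≡ 222 (mod 1207)
4^32 ≡ 222^2 = 49284 ≡ 1004 (mod 1207)
4^64 ≡ 1004^2 = 1008016 ≡ 171 (mod 1207)
4^128 ≡ 171^2 = 29241 ≡ 273 (mod 1207)
4^256 ≡ 273^2 = 74529 ≡ 902 (mod 1207)
4^512 ≡ 902^2 = 813604 ≡ 86 (mod 1207)
4^1024 ≡ 86^2 = 7396 ≡ 154 (mod 1207)
1206 = 1024 + 128 + 32 + 16 + 4 + 2 in binary powers of 2.
So 4^1206 ≡ 154 · 273 · 1004 · 222 · 256 · 16 ≡ 577 (mod 1207).
Since 577 ≠ 1, base 4 is a Fermat witness: 1207 is composite.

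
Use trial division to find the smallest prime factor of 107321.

107321 is odd.
Digit sum 14, not divisible by 3.
Ends in 1: not divisible by 5.
7: 107321 = 7·15331 + 4
11: 107321 = 11·9756 + 5
13: 107321 = 13·8255 + 6
17: 107321 = 17·6313

17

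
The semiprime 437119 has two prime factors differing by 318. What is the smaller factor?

521

Since p = q + 318, we have 437119 = q(q + 318), so q² + 318q − 437119 = 0.
Discriminant: 318² + 4·437119 = 101124 + 1748476 = 1849600; √1849600 = 1360.
q = (−318 + 1360)/2 = 521, and p = q + 318 = 839.
Check: 521 · 839 = 437119.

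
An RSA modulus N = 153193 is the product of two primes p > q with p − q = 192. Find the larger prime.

Since p = q + 192, we have 153193 = q(q + 192), so q² + 192q − 153193 = 0.
Discriminant: 192² + 4·153193 = 36864 + 612772 = 649636; √649636 = 806.
q = (−192 + 806)/2 = 307, and p = q + 192 = 499.
Check: 307 · 499 = 153193.

499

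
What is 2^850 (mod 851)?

169

2^1 ≡ 2 (mod 851)
2^2 ≡ 2^2 = 4 ≡ 4 (mod 851)
2^4 ≡ 4^2 = 16 ≡ 16 (mod 851)
2^8 ≡ 16^2 = 256 ≡ 256 (mod 851)
2^16 ≡ 256^2 = 65536 ≡ 9 (mod 851)
2^32 ≡ 9^2 = 81 ≡ 81 (mod 851)
2^64 ≡ 81^2 = 6561 ≡ 604 (mod 851)
2^128 ≡ 604^2 = 364816 ≡ 588 (mod 851)
2^256 ≡ 588^2 = 345744 ≡ 238 (mod 851)
2^512 ≡ 238^2 = 56644 ≡ 478 (mod 851)
850 = 512 + 256 + 64 + 16 + 2 in binary powers of 2.
So 2^850 ≡ 478 · 238 · 604 · 9 · 4 ≡ 169 (mod 851).
Since 169 ≠ 1, base 2 is a Fermat witness: 851 is composite.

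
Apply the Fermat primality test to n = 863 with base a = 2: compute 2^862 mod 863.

2^1 ≡ 2 (mod 863)
2^2 ≡ 2^2 = 4 ≡ 4 (mod 863)
2^4 ≡ 4^2 = 16 ≡ 16 (mod 863)
2^8 ≡ 16^2 = 256 ≡ 256 (mod 863)
2^16 ≡ 256^2 = 65536 ≡ 811 (mod 863)
2^32 ≡ 811^2 = 657721 ≡ 115 (mod 863)
2^64 ≡ 115^2 = 13225 ≡ 280 (mod 863)
2^128 ≡ 280^2 = 78400 ≡ 730 (mod 863)
2^256 ≡ 730^2 = 532900 ≡ 429 (mod 863)
2^512 ≡ 429^2 = 184041 ≡ 222 (mod 863)
862 = 512 + 256 + 64 + 16 + 8 + 4 + 2 in binary powers of 2.
So 2^862 ≡ 222 · 429 · 280 · 811 · 256 · 16 · 4 ≡ 1 (mod 863).
Since the result is 1, base 2 gives no evidence that 863 is composite.

1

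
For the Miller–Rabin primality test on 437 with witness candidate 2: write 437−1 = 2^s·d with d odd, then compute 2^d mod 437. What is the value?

437 − 1 = 436 = 2^2 · 109, so d = 109.
2^1 ≡ 2 (mod 437)
2^2 ≡ 2^2 = 4 ≡ 4 (mod 437)
2^4 ≡ 4^2 = 16 ≡ 16 (mod 437)
2^8 ≡ 16^2 = 256 ≡ 256 (mod 437)
2^16 ≡ 256^2 = 65536 ≡ 423 (mod 437)
2^32 ≡ 423^2 = 178929 ≡ 196 (mod 437)
2^64 ≡ 196^2 = 38416 ≡ 397 (mod 437)
109 = 64 + 32 + 8 + 4 + 1 in binary powers of 2.
So 2^109 ≡ 397 · 196 · 256 · 16 · 2 ≡ 173 (mod 437).
Squaring chain: 173 → 213; never reaches −1, so base 2 is a Miller–Rabin witness that 437 is composite.

173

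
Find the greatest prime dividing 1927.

1927 = 41 · 47
47 is prime.
So 1927 = 41 · 47; the largest prime factor is 47.

47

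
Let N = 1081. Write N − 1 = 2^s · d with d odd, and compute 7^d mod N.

1081 − 1 = 1080 = 2^3 · 135, so d = 135.
7^1 ≡ 7 (mod 1081)
7^2 ≡ 7^2 = 49 ≡ 49 (mod 1081)
7^4 ≡ 49^2 = 2401 ≡ 239 (mod 1081)
7^8 ≡ 239^2 = 57121 ≡ 909 (mod 1081)
7^16 ≡ 909^2 = 826281 ≡ 397 (mod 1081)
7^32 ≡ 397^2 = 157609 ≡ 864 (mod 1081)
7^64 ≡ 864^2 = 746496 ≡ 606 (mod 1081)
7^128 ≡ 606^2 = 367236 ≡ 777 (mod 1081)
135 = 128 + 4 + 2 + 1 in binary powers of 2.
So 7^135 ≡ 777 · 239 · 49 · 7 ≡ 366 (mod 1081).
Squaring chain: 366 → 993 → 177; never reaches −1, so base 7 is a Miller–Rabin witness that 1081 is composite.

366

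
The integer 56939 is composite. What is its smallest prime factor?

97

56939 is odd.
Digit sum 32, not divisible by 3.
Ends in 9: not divisible by 5.
7: 56939 = 7·8134 + 1
11: 56939 = 11·5176 + 3
13: 56939 = 13·4379 + 12
17: 56939 = 17·3349 + 6
19: 56939 = 19·2996 + 15
23: 56939 = 23·2475 + 14
29: 56939 = 29·1963 + 12
31: 56939 = 31·1836 + 23
37: 56939 = 37·1538 + 33
41: 56939 = 41·1388 + 31
43: 56939 = 43·1324 + 7
47: 56939 = 47·1211 + 22
53: 56939 = 53·1074 + 17
59: 56939 = 59·965 + 4
61: 56939 = 61·933 + 26
67: 56939 = 67·849 + 56
71: 56939 = 71·801 + 68
73: 56939 = 73·779 + 72
79: 56939 = 79·720 + 59
83: 56939 = 83·686 + 1
89: 56939 = 89·639 + 68
97: 56939 = 97·587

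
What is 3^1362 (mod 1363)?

3^1 ≡ 3 (mod 1363)
3^2 ≡ 3^2 = 9 ≡ 9 (mod 1363)
3^4 ≡ 9^2 = 81 ≡ 81 (mod 1363)
3^8 ≡ 81^2 = 6561 ≡ 1109 (mod 1363)
3^16 ≡ 1109^2 = 1229881 ≡ 455 (mod 1363)
3^32 ≡ 455^2 = 207025 ≡ 1212 (mod 1363)
3^64 ≡ 1212^2 = 1468944 ≡ 993 (mod 1363)
3^128 ≡ 993^2 = 986049 ≡ 600 (mod 1363)
3^256 ≡ 600^2 = 360000 ≡ 168 (mod 1363)
3^512 ≡ 168^2 = 28224 ≡ 964 (mod 1363)
3^1024 ≡ 964^2 = 929296 ≡ 1093 (mod 1363)
1362 = 1024 + 256 + 64 + 16 + 2 in binary powers of 2.
So 3^1362 ≡ 1093 · 168 · 993 · 455 · 9 ≡ 760 (mod 1363).
Since 760 ≠ 1, base 3 is a Fermat witness: 1363 is composite.

760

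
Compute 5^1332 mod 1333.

838

5^1 ≡ 5 (mod 1333)
5^2 ≡ 5^2 = 25 ≡ 25 (mod 1333)
5^4 ≡ 25^2 = 625 ≡ 625 (mod 1333)
5^8 ≡ 625^2 = 390625 ≡ 56 (mod 1333)
5^16 ≡ 56^2 = 3136 ≡ 470 (mod 1333)
5^32 ≡ 470^2 = 220900 ≡ 955 (mod 1333)
5^64 ≡ 955^2 = 912025 ≡ 253 (mod 1333)
5^128 ≡ 253^2 = 64009 ≡ 25 (mod 1333)
5^256 ≡ 25^2 = 625 ≡ 625 (mod 1333)
5^512 ≡ 625^2 = 390625 ≡ 56 (mod 1333)
5^1024 ≡ 56^2 = 3136 ≡ 470 (mod 1333)
1332 = 1024 + 256 + 32 + 16 + 4 in binary powers of 2.
So 5^1332 ≡ 470 · 625 · 955 · 470 · 625 ≡ 838 (mod 1333).
Since 838 ≠ 1, base 5 is a Fermat witness: 1333 is composite.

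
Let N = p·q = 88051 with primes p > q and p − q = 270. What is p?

461

Since p = q + 270, we have 88051 = q(q + 270), so q² + 270q − 88051 = 0.
Discriminant: 270² + 4·88051 = 72900 + 352204 = 425104; √425104 = 652.
q = (−270 + 652)/2 = 191, and p = q + 270 = 461.
Check: 191 · 461 = 88051.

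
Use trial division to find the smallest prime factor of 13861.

13861 is odd.
Digit sum 19, not divisible by 3.
Ends in 1: not divisible by 5.
7: 13861 = 7·1980 + 1
11: 13861 = 11·1260 + 1
13: 13861 = 13·1066 + 3
17: 13861 = 17·815 + 6
19: 13861 = 19·729 + 10
23: 13861 = 23·602 + 15
29: 13861 = 29·477 + 28
31: 13861 = 31·447 + 4
37: 13861 = 37·374 + 23
41: 13861 = 41·338 + 3
43: 13861 = 43·322 + 15
47: 13861 = 47·294 + 43
53: 13861 = 53·261 + 28
59: 13861 = 59·234 + 55
61: 13861 = 61·227 + 14
67: 13861 = 67·206 + 59
71: 13861 = 71·195 + 16
73: 13861 = 73·189 + 64
79: 13861 = 79·175 + 36
83: 13861 = 83·167

83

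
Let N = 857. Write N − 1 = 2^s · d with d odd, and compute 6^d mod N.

857 − 1 = 856 = 2^3 · 107, so d = 107.
6^1 ≡ 6 (mod 857)
6^2 ≡ 6^2 = 36 ≡ 36 (mod 857)
6^4 ≡ 36^2 = 1296 ≡ 439 (mod 857)
6^8 ≡ 439^2 = 192721 ≡ 753 (mod 857)
6^16 ≡ 753^2 = 567009 ≡ 532 (mod 857)
6^32 ≡ 532^2 = 283024 ≡ 214 (mod 857)
6^64 ≡ 214^2 = 45796 ≡ 375 (mod 857)
107 = 64 + 32 + 8 + 2 + 1 in binary powers of 2.
So 6^107 ≡ 375 · 214 · 753 · 36 · 6 ≡ 351 (mod 857).
Squaring chain: 351 → 650 → 856; reaches −1, so base 6 does not prove 857 composite.

351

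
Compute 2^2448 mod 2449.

2^1 ≡ 2 (mod 2449)
2^2 ≡ 2^2 = 4 ≡ 4 (mod 2449)
2^4 ≡ 4^2 = 16 ≡ 16 (mod 2449)
2^8 ≡ 16^2 = 256 ≡ 256 (mod 2449)
2^16 ≡ 256^2 = 65536 ≡ 1862 (mod 2449)
2^32 ≡ 1862^2 = 3467044 ≡ 1709 (mod 2449)
2^64 ≡ 1709^2 = 2920681 ≡ 1473 (mod 2449)
2^128 ≡ 1473^2 = 2169729 ≡ 2364 (mod 2449)
2^256 ≡ 2364^2 = 5588496 ≡ 2327 (mod 2449)
2^512 ≡ 2327^2 = 5414929 ≡ 190 (mod 2449)
2^1024 ≡ 190^2 = 36100 ≡ 1814 (mod 2449)
2^2048 ≡ 1814^2 = 3290596 ≡ 1589 (mod 2449)
2448 = 2048 + 256 + 128 + 16 in binary powers of 2.
So 2^2448 ≡ 1589 · 2327 · 2364 · 1862 ≡ 1000 (mod 2449).
Since 1000 ≠ 1, base 2 is a Fermat witness: 2449 is composite.

1000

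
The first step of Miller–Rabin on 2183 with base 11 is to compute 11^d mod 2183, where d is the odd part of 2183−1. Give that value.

1026

2183 − 1 = 2182 = 2^1 · 1091, so d = 1091.
11^1 ≡ 11 (mod 2183)
11^2 ≡ 11^2 = 121 ≡ 121 (mod 2183)
11^4 ≡ 121^2 = 14641 ≡ 1543 (mod 2183)
11^8 ≡ 1543^2 = 2380849 ≡ 1379 (mod 2183)
11^16 ≡ 1379^2 = 1901641 ≡ 248 (mod 2183)
11^32 ≡ 248^2 = 61504 ≡ 380 (mod 2183)
11^64 ≡ 380^2 = 144400 ≡ 322 (mod 2183)
11^128 ≡ 322^2 = 103684 ≡ 1083 (mod 2183)
11^256 ≡ 1083^2 = 1172889 ≡ 618 (mod 2183)
11^512 ≡ 618^2 = 381924 ≡ 2082 (mod 2183)
11^1024 ≡ 2082^2 = 4334724 ≡ 1469 (mod 2183)
1091 = 1024 + 64 + 2 + 1 in binary powers of 2.
So 11^1091 ≡ 1469 · 322 · 121 · 11 ≡ 1026 (mod 2183).
Squaring chain: 1026; never reaches −1, so base 11 is a Miller–Rabin witness that 2183 is composite.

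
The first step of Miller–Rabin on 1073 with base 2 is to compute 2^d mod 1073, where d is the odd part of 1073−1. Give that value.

1073 − 1 = 1072 = 2^4 · 67, so d = 67.
2^1 ≡ 2 (mod 1073)
2^2 ≡ 2^2 = 4 ≡ 4 (mod 1073)
2^4 ≡ 4^2 = 16 ≡ 16 (mod 1073)
2^8 ≡ 16^2 = 256 ≡ 256 (mod 1073)
2^16 ≡ 256^2 = 65536 ≡ 83 (mod 1073)
2^32 ≡ 83^2 = 6889 ≡ 451 (mod 1073)
2^64 ≡ 451^2 = 203401 ≡ 604 (mod 1073)
67 = 64 + 2 + 1 in binary powers of 2.
So 2^67 ≡ 604 · 4 · 2 ≡ 540 (mod 1073).
Squaring chain: 540 → 817 → 83 → 451; never reaches −1, so base 2 is a Miller–Rabin witness that 1073 is composite.

540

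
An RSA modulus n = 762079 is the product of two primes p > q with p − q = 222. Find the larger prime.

991

Since p = q + 222, we have 762079 = q(q + 222), so q² + 222q − 762079 = 0.
Discriminant: 222² + 4·762079 = 49284 + 3048316 = 3097600; √3097600 = 1760.
q = (−222 + 1760)/2 = 769, and p = q + 222 = 991.
Check: 769 · 991 = 762079.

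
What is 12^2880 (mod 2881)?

12^1 ≡ 12 (mod 2881)
12^2 ≡ 12^2 = 144 ≡ 144 (mod 2881)
12^4 ≡ 144^2 = 20736 ≡ 569 (mod 2881)
12^8 ≡ 569^2 = 323761 ≡ 1089 (mod 2881)
12^16 ≡ 1089^2 = 1185921 ≡ 1830 (mod 2881)
12^32 ≡ 1830^2 = 3348900 ≡ 1178 (mod 2881)
12^64 ≡ 1178^2 = 1387684 ≡ 1923 (mod 2881)
12^128 ≡ 1923^2 = 3697929 ≡ 1606 (mod 2881)
12^256 ≡ 1606^2 = 2579236 ≡ 741 (mod 2881)
12^512 ≡ 741^2 = 549081 ≡ 1691 (mod 2881)
12^1024 ≡ 1691^2 = 2859481 ≡ 1529 (mod 2881)
12^2048 ≡ 1529^2 = 2337841 ≡ 1350 (mod 2881)
2880 = 2048 + 512 + 256 + 64 in binary powers of 2.
So 12^2880 ≡ 1350 · 1691 · 741 · 1923 ≡ 2744 (mod 2881).
Since 2744 ≠ 1, base 12 is a Fermat witness: 2881 is composite.

2744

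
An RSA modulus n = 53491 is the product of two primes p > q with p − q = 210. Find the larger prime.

Since p = q + 210, we have 53491 = q(q + 210), so q² + 210q − 53491 = 0.
Discriminant: 210² + 4·53491 = 44100 + 213964 = 258064; √258064 = 508.
q = (−210 + 508)/2 = 149, and p = q + 210 = 359.
Check: 149 · 359 = 53491.

359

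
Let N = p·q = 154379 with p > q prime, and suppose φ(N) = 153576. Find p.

487

φ(n) = (p−1)(q−1) = n − (p+q) + 1, so p + q = 154379 − 153576 + 1 = 804.
p and q are the roots of t² − 804t + 154379 = 0.
Discriminant: 804² − 4·154379 = 646416 − 617516 = 28900; √28900 = 170.
q = (804 − 170)/2 = 317, p = (804 + 170)/2 = 487.
Check: 317 · 487 = 154379.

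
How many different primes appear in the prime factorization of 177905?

177905 = 5 · 35581
35581 = 7 · 5083
5083 = 13 · 391
391 = 17 · 23
177905 = 5 · 7 · 13 · 17 · 23, which has 5 distinct prime factors.

5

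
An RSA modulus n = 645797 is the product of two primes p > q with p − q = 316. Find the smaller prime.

661

Since p = q + 316, we have 645797 = q(q + 316), so q² + 316q − 645797 = 0.
Discriminant: 316² + 4·645797 = 99856 + 2583188 = 2683044; √2683044 = 1638.
q = (−316 + 1638)/2 = 661, and p = q + 316 = 977.
Check: 661 · 977 = 645797.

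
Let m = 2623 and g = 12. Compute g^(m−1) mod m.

790

12^1 ≡ 12 (mod 2623)
12^2 ≡ 12^2 = 144 ≡ 144 (mod 2623)
12^4 ≡ 144^2 = 20736 ≡ 2375 (mod 2623)
12^8 ≡ 2375^2 = 5640625 ≡ 1175 (mod 2623)
12^16 ≡ 1175^2 = 1380625 ≡ 927 (mod 2623)
12^32 ≡ 927^2 = 859329 ≡ 1608 (mod 2623)
12^64 ≡ 1608^2 = 2585664 ≡ 2009 (mod 2623)
12^128 ≡ 2009^2 = 4036081 ≡ 1907 (mod 2623)
12^256 ≡ 1907^2 = 3636649 ≡ 1171 (mod 2623)
12^512 ≡ 1171^2 = 1371241 ≡ 2035 (mod 2623)
12^1024 ≡ 2035^2 = 4141225 ≡ 2131 (mod 2623)
12^2048 ≡ 2131^2 = 4541161 ≡ 748 (mod 2623)
2622 = 2048 + 512 + 32 + 16 + 8 + 4 + 2 in binary powers of 2.
So 12^2622 ≡ 748 · 2035 · 1608 · 927 · 1175 · 2375 · 144 ≡ 790 (mod 2623).
Since 790 ≠ 1, base 12 is a Fermat witness: 2623 is composite.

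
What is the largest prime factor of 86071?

86071 = 17 · 5063
5063 = 61 · 83
83 is prime.
So 86071 = 17 · 61 · 83; the largest prime factor is 83.

83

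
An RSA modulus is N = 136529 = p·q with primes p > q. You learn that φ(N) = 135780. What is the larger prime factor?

439

φ(n) = (p−1)(q−1) = n − (p+q) + 1, so p + q = 136529 − 135780 + 1 = 750.
p and q are the roots of t² − 750t + 136529 = 0.
Discriminant: 750² − 4·136529 = 562500 − 546116 = 16384; √16384 = 128.
q = (750 − 128)/2 = 311, p = (750 + 128)/2 = 439.
Check: 311 · 439 = 136529.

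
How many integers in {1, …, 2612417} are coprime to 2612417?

Factor: 2612417 = 89 · 149 · 197.
φ(2612417) = (89−1) · (149−1) · (197−1) = 88 · 148 · 196 = 2552704.

2552704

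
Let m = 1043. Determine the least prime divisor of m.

7

1043 is odd.
Digit sum 8, not divisible by 3.
Ends in 3: not divisible by 5.
7: 1043 = 7·149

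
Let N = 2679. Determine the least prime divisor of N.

2679 is odd.
Digit sum 24, divisible by 3.

3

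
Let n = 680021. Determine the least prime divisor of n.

680021 is odd.
Digit sum 17, not divisible by 3.
Ends in 1: not divisible by 5.
7: 680021 = 7·97145 + 6
11: 680021 = 11·61820 + 1
13: 680021 = 13·52309 + 4
17: 680021 = 17·40001 + 4
19: 680021 = 19·35790 + 11
23: 680021 = 23·29566 + 3
29: 680021 = 29·23449

29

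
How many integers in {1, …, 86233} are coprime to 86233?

72576

Factor: 86233 = 7 · 97 · 127.
φ(86233) = (7−1) · (97−1) · (127−1) = 6 · 96 · 126 = 72576.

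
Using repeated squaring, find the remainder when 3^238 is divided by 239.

1

3^1 ≡ 3 (mod 239)
3^2 ≡ 3^2 = 9 ≡ 9 (mod 239)
3^4 ≡ 9^2 = 81 ≡ 81 (mod 239)
3^8 ≡ 81^2 = 6561 ≡ 108 (mod 239)
3^16 ≡ 108^2 = 11664 ≡ 192 (mod 239)
3^32 ≡ 192^2 = 36864 ≡ 58 (mod 239)
3^64 ≡ 58^2 = 3364 ≡ 18 (mod 239)
3^128 ≡ 18^2 = 324 ≡ 85 (mod 239)
238 = 128 + 64 + 32 + 8 + 4 + 2 in binary powers of 2.
So 3^238 ≡ 85 · 18 · 58 · 108 · 81 · 9 ≡ 1 (mod 239).
Since the result is 1, base 3 gives no evidence that 239 is composite.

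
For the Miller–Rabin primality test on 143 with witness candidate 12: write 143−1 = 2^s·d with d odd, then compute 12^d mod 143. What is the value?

12

143 − 1 = 142 = 2^1 · 71, so d = 71.
12^1 ≡ 12 (mod 143)
12^2 ≡ 12^2 = 144 ≡ 1 (mod 143)
12^4 ≡ 1^2 = 1 ≡ 1 (mod 143)
12^8 ≡ 1^2 = 1 ≡ 1 (mod 143)
12^16 ≡ 1^2 = 1 ≡ 1 (mod 143)
12^32 ≡ 1^2 = 1 ≡ 1 (mod 143)
12^64 ≡ 1^2 = 1 ≡ 1 (mod 143)
71 = 64 + 4 + 2 + 1 in binary powers of 2.
So 12^71 ≡ 1 · 1 · 1 · 12 ≡ 12 (mod 143).
Squaring chain: 12; never reaches −1, so base 12 is a Miller–Rabin witness that 143 is composite.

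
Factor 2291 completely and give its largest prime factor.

2291 = 29 · 79
79 is prime.
So 2291 = 29 · 79; the largest prime factor is 79.

79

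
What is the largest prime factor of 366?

366 = 2 · 183
183 = 3 · 61
61 is prime.
So 366 = 2 · 3 · 61; the largest prime factor is 61.

61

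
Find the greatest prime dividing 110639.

83

110639 = 31 · 3569
3569 = 43 · 83
83 is prime.
So 110639 = 31 · 43 · 83; the largest prime factor is 83.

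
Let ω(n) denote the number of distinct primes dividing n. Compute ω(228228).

228228 = 2^2 · 57057
57057 = 3 · 19019
19019 = 7 · 2717
2717 = 11 · 247
247 = 13 · 19
228228 = 2^2 · 3 · 7 · 11 · 13 · 19, which has 6 distinct prime factors.

6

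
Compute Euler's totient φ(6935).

Factor: 6935 = 5 · 19 · 73.
φ(6935) = (5−1) · (19−1) · (73−1) = 4 · 18 · 72 = 5184.

5184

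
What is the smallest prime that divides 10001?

73

10001 is odd.
Digit sum 2, not divisible by 3.
Ends in 1: not divisible by 5.
7: 10001 = 7·1428 + 5
11: 10001 = 11·909 + 2
13: 10001 = 13·769 + 4
17: 10001 = 17·588 + 5
19: 10001 = 19·526 + 7
23: 10001 = 23·434 + 19
29: 10001 = 29·344 + 25
31: 10001 = 31·322 + 19
37: 10001 = 37·270 + 11
41: 10001 = 41·243 + 38
43: 10001 = 43·232 + 25
47: 10001 = 47·212 + 37
53: 10001 = 53·188 + 37
59: 10001 = 59·169 + 30
61: 10001 = 61·163 + 58
67: 10001 = 67·149 + 18
71: 10001 = 71·140 + 61
73: 10001 = 73·137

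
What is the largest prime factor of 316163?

316163 = 61 · 5183
5183 = 71 · 73
73 is prime.
So 316163 = 61 · 71 · 73; the largest prime factor is 73.

73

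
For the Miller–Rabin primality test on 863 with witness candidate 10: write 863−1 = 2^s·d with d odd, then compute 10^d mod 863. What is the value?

862

863 − 1 = 862 = 2^1 · 431, so d = 431.
10^1 ≡ 10 (mod 863)
10^2 ≡ 10^2 = 100 ≡ 100 (mod 863)
10^4 ≡ 100^2 = 10000 ≡ 507 (mod 863)
10^8 ≡ 507^2 = 257049 ≡ 738 (mod 863)
10^16 ≡ 738^2 = 544644 ≡ 91 (mod 863)
10^32 ≡ 91^2 = 8281 ≡ 514 (mod 863)
10^64 ≡ 514^2 = 264196 ≡ 118 (mod 863)
10^128 ≡ 118^2 = 13924 ≡ 116 (mod 863)
10^256 ≡ 116^2 = 13456 ≡ 511 (mod 863)
431 = 256 + 128 + 32 + 8 + 4 + 2 + 1 in binary powers of 2.
So 10^431 ≡ 511 · 116 · 514 · 738 · 507 · 100 · 10 ≡ 862 (mod 863).
Since 10^d ≡ 862 (mod 863), base 10 does not prove 863 composite.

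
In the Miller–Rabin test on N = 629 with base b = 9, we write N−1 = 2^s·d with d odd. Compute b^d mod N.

382

629 − 1 = 628 = 2^2 · 157, so d = 157.
9^1 ≡ 9 (mod 629)
9^2 ≡ 9^2 = 81 ≡ 81 (mod 629)
9^4 ≡ 81^2 = 6561 ≡ 271 (mod 629)
9^8 ≡ 271^2 = 73441 ≡ 477 (mod 629)
9^16 ≡ 477^2 = 227529 ≡ 460 (mod 629)
9^32 ≡ 460^2 = 211600 ≡ 256 (mod 629)
9^64 ≡ 256^2 = 65536 ≡ 120 (mod 629)
9^128 ≡ 120^2 = 14400 ≡ 562 (mod 629)
157 = 128 + 16 + 8 + 4 + 1 in binary powers of 2.
So 9^157 ≡ 562 · 460 · 477 · 271 · 9 ≡ 382 (mod 629).
Squaring chain: 382 → 625; never reaches −1, so base 9 is a Miller–Rabin witness that 629 is composite.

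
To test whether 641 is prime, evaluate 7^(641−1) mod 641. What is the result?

1

7^1 ≡ 7 (mod 641)
7^2 ≡ 7^2 = 49 ≡ 49 (mod 641)
7^4 ≡ 49^2 = 2401 ≡ 478 (mod 641)
7^8 ≡ 478^2 = 228484 ≡ 288 (mod 641)
7^16 ≡ 288^2 = 82944 ≡ 255 (mod 641)
7^32 ≡ 255^2 = 65025 ≡ 284 (mod 641)
7^64 ≡ 284^2 = 80656 ≡ 531 (mod 641)
7^128 ≡ 531^2 = 281961 ≡ 562 (mod 641)
7^256 ≡ 562^2 = 315844 ≡ 472 (mod 641)
7^512 ≡ 472^2 = 222784 ≡ 357 (mod 641)
640 = 512 + 128 in binary powers of 2.
So 7^640 ≡ 357 · 562 ≡ 1 (mod 641).
Since the result is 1, base 7 gives no evidence that 641 is composite.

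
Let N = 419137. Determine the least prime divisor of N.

29

419137 is odd.
Digit sum 25, not divisible by 3.
Ends in 7: not divisible by 5.
7: 419137 = 7·59876 + 5
11: 419137 = 11·38103 + 4
13: 419137 = 13·32241 + 4
17: 419137 = 17·24655 + 2
19: 419137 = 19·22059 + 16
23: 419137 = 23·18223 + 8
29: 419137 = 29·14453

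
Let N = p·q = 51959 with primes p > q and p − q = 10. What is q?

Since p = q + 10, we have 51959 = q(q + 10), so q² + 10q − 51959 = 0.
Discriminant: 10² + 4·51959 = 100 + 207836 = 207936; √207936 = 456.
q = (−10 + 456)/2 = 223, and p = q + 10 = 233.
Check: 223 · 233 = 51959.

223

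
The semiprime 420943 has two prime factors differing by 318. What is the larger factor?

827

Since p = q + 318, we have 420943 = q(q + 318), so q² + 318q − 420943 = 0.
Discriminant: 318² + 4·420943 = 101124 + 1683772 = 1784896; √1784896 = 1336.
q = (−318 + 1336)/2 = 509, and p = q + 318 = 827.
Check: 509 · 827 = 420943.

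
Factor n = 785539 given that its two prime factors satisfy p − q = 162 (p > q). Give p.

971

Since p = q + 162, we have 785539 = q(q + 162), so q² + 162q − 785539 = 0.
Discriminant: 162² + 4·785539 = 26244 + 3142156 = 3168400; √3168400 = 1780.
q = (−162 + 1780)/2 = 809, and p = q + 162 = 971.
Check: 809 · 971 = 785539.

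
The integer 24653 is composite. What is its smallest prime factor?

89

24653 is odd.
Digit sum 20, not divisible by 3.
Ends in 3: not divisible by 5.
7: 24653 = 7·3521 + 6
11: 24653 = 11·2241 + 2
13: 24653 = 13·1896 + 5
17: 24653 = 17·1450 + 3
19: 24653 = 19·1297 + 10
23: 24653 = 23·1071 + 20
29: 24653 = 29·850 + 3
31: 24653 = 31·795 + 8
37: 24653 = 37·666 + 11
41: 24653 = 41·601 + 12
43: 24653 = 43·573 + 14
47: 24653 = 47·524 + 25
53: 24653 = 53·465 + 8
59: 24653 = 59·417 + 50
61: 24653 = 61·404 + 9
67: 24653 = 67·367 + 64
71: 24653 = 71·347 + 16
73: 24653 = 73·337 + 52
79: 24653 = 79·312 + 5
83: 24653 = 83·297 + 2
89: 24653 = 89·277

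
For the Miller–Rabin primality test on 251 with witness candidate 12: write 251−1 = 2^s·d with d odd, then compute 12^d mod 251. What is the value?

251 − 1 = 250 = 2^1 · 125, so d = 125.
12^1 ≡ 12 (mod 251)
12^2 ≡ 12^2 = 144 ≡ 144 (mod 251)
12^4 ≡ 144^2 = 20736 ≡ 154 (mod 251)
12^8 ≡ 154^2 = 23716 ≡ 122 (mod 251)
12^16 ≡ 122^2 = 14884 ≡ 75 (mod 251)
12^32 ≡ 75^2 = 5625 ≡ 103 (mod 251)
12^64 ≡ 103^2 = 10609 ≡ 67 (mod 251)
125 = 64 + 32 + 16 + 8 + 4 + 1 in binary powers of 2.
So 12^125 ≡ 67 · 103 · 75 · 122 · 154 · 12 ≡ 1 (mod 251).
Since 12^d ≡ 1 (mod 251), base 12 does not prove 251 composite.

1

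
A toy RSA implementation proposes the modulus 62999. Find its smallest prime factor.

62999 is odd.
Digit sum 35, not divisible by 3.
Ends in 9: not divisible by 5.
7: 62999 = 7·8999 + 6
11: 62999 = 11·5727 + 2
13: 62999 = 13·4846 + 1
17: 62999 = 17·3705 + 14
19: 62999 = 19·3315 + 14
23: 62999 = 23·2739 + 2
29: 62999 = 29·2172 + 11
31: 62999 = 31·2032 + 7
37: 62999 = 37·1702 + 25
41: 62999 = 41·1536 + 23
43: 62999 = 43·1465 + 4
47: 62999 = 47·1340 + 19
53: 62999 = 53·1188 + 35
59: 62999 = 59·1067 + 46
61: 62999 = 61·1032 + 47
67: 62999 = 67·940 + 19
71: 62999 = 71·887 + 22
73: 62999 = 73·863

73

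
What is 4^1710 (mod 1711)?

4^1 ≡ 4 (mod 1711)
4^2 ≡ 4^2 = 16 ≡ 16 (mod 1711)
4^4 ≡ 16^2 = 256 ≡ 256 (mod 1711)
4^8 ≡ 256^2 = 65536 ≡ 518 (mod 1711)
4^16 ≡ 518^2 = 268324 ≡ 1408 (mod 1711)
4^32 ≡ 1408^2 = 1982464 ≡ 1126 (mod 1711)
4^64 ≡ 1126^2 = 1267876 ≡ 25 (mod 1711)
4^128 ≡ 25^2 = 625 ≡ 625 (mod 1711)
4^256 ≡ 625^2 = 390625 ≡ 517 (mod 1711)
4^512 ≡ 517^2 = 267289 ≡ 373 (mod 1711)
4^1024 ≡ 373^2 = 139129 ≡ 538 (mod 1711)
1710 = 1024 + 512 + 128 + 32 + 8 + 4 + 2 in binary powers of 2.
So 4^1710 ≡ 538 · 373 · 625 · 1126 · 518 · 256 · 16 ≡ 74 (mod 1711).
Since 74 ≠ 1, base 4 is a Fermat witness: 1711 is composite.

74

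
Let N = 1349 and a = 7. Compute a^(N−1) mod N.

7^1 ≡ 7 (mod 1349)
7^2 ≡ 7^2 = 49 ≡ 49 (mod 1349)
7^4 ≡ 49^2 = 2401 ≡ 1052 (mod 1349)
7^8 ≡ 1052^2 = 1106704 ≡ 524 (mod 1349)
7^16 ≡ 524^2 = 274576 ≡ 729 (mod 1349)
7^32 ≡ 729^2 = 531441 ≡ 1284 (mod 1349)
7^64 ≡ 1284^2 = 1648656 ≡ 178 (mod 1349)
7^128 ≡ 178^2 = 31684 ≡ 657 (mod 1349)
7^256 ≡ 657^2 = 431649 ≡ 1318 (mod 1349)
7^512 ≡ 1318^2 = 1737124 ≡ 961 (mod 1349)
7^1024 ≡ 961^2 = 923521 ≡ 805 (mod 1349)
1348 = 1024 + 256 + 64 + 4 in binary powers of 2.
So 7^1348 ≡ 805 · 1318 · 178 · 1052 ≡ 292 (mod 1349).
Since 292 ≠ 1, base 7 is a Fermat witness: 1349 is composite.

292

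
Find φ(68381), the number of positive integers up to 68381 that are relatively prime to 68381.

62640

Factor: 68381 = 19 · 59 · 61.
φ(68381) = (19−1) · (59−1) · (61−1) = 18 · 58 · 60 = 62640.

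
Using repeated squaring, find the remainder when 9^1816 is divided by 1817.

9^1 ≡ 9 (mod 1817)
9^2 ≡ 9^2 = 81 ≡ 81 (mod 1817)
9^4 ≡ 81^2 = 6561 ≡ 1110 (mod 1817)
9^8 ≡ 1110^2 = 1232100 ≡ 174 (mod 1817)
9^16 ≡ 174^2 = 30276 ≡ 1204 (mod 1817)
9^32 ≡ 1204^2 = 1449616 ≡ 1467 (mod 1817)
9^64 ≡ 1467^2 = 2152089 ≡ 761 (mod 1817)
9^128 ≡ 761^2 = 579121 ≡ 1315 (mod 1817)
9^256 ≡ 1315^2 = 1729225 ≡ 1258 (mod 1817)
9^512 ≡ 1258^2 = 1582564 ≡ 1774 (mod 1817)
9^1024 ≡ 1774^2 = 3147076 ≡ 32 (mod 1817)
1816 = 1024 + 512 + 256 + 16 + 8 in binary powers of 2.
So 9^1816 ≡ 32 · 1774 · 1258 · 1204 · 174 ≡ 1021 (mod 1817).
Since 1021 ≠ 1, base 9 is a Fermat witness: 1817 is composite.

1021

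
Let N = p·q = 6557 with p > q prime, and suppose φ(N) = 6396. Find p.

φ(n) = (p−1)(q−1) = n − (p+q) + 1, so p + q = 6557 − 6396 + 1 = 162.
p and q are the roots of t² − 162t + 6557 = 0.
Discriminant: 162² − 4·6557 = 26244 − 26228 = 16; √16 = 4.
q = (162 − 4)/2 = 79, p = (162 + 4)/2 = 83.
Check: 79 · 83 = 6557.

83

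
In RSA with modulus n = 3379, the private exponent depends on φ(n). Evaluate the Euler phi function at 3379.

3240

Factor: 3379 = 31 · 109.
φ(3379) = (31−1) · (109−1) = 30 · 108 = 3240.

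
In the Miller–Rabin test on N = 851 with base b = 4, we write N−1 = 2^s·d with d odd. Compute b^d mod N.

169

851 − 1 = 850 = 2^1 · 425, so d = 425.
4^1 ≡ 4 (mod 851)
4^2 ≡ 4^2 = 16 ≡ 16 (mod 851)
4^4 ≡ 16^2 = 256 ≡ 256 (mod 851)
4^8 ≡ 256^2 = 65536 ≡ 9 (mod 851)
4^16 ≡ 9^2 = 81 ≡ 81 (mod 851)
4^32 ≡ 81^2 = 6561 ≡ 604 (mod 851)
4^64 ≡ 604^2 = 364816 ≡ 588 (mod 851)
4^128 ≡ 588^2 = 345744 ≡ 238 (mod 851)
4^256 ≡ 238^2 = 56644 ≡ 478 (mod 851)
425 = 256 + 128 + 32 + 8 + 1 in binary powers of 2.
So 4^425 ≡ 478 · 238 · 604 · 9 · 4 ≡ 169 (mod 851).
Squaring chain: 169; never reaches −1, so base 4 is a Miller–Rabin witness that 851 is composite.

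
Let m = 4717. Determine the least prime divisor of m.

53

4717 is odd.
Digit sum 19, not divisible by 3.
Ends in 7: not divisible by 5.
7: 4717 = 7·673 + 6
11: 4717 = 11·428 + 9
13: 4717 = 13·362 + 11
17: 4717 = 17·277 + 8
19: 4717 = 19·248 + 5
23: 4717 = 23·205 + 2
29: 4717 = 29·162 + 19
31: 4717 = 31·152 + 5
37: 4717 = 37·127 + 18
41: 4717 = 41·115 + 2
43: 4717 = 43·109 + 30
47: 4717 = 47·100 + 17
53: 4717 = 53·89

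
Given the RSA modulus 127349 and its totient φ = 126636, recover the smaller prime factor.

347

φ(n) = (p−1)(q−1) = n − (p+q) + 1, so p + q = 127349 − 126636 + 1 = 714.
p and q are the roots of t² − 714t + 127349 = 0.
Discriminant: 714² − 4·127349 = 509796 − 509396 = 400; √400 = 20.
q = (714 − 20)/2 = 347, p = (714 + 20)/2 = 367.
Check: 347 · 367 = 127349.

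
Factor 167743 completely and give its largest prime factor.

167743 = 43 · 3901
3901 = 47 · 83
83 is prime.
So 167743 = 43 · 47 · 83; the largest prime factor is 83.

83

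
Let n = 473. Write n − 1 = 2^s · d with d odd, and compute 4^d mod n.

473 − 1 = 472 = 2^3 · 59, so d = 59.
4^1 ≡ 4 (mod 473)
4^2 ≡ 4^2 = 16 ≡ 16 (mod 473)
4^4 ≡ 16^2 = 256 ≡ 256 (mod 473)
4^8 ≡ 256^2 = 65536 ≡ 262 (mod 473)
4^16 ≡ 262^2 = 68644 ≡ 59 (mod 473)
4^32 ≡ 59^2 = 3481 ≡ 170 (mod 473)
59 = 32 + 16 + 8 + 2 + 1 in binary powers of 2.
So 4^59 ≡ 170 · 59 · 262 · 16 · 4 ≡ 322 (mod 473).
Squaring chain: 322 → 97 → 422; never reaches −1, so base 4 is a Miller–Rabin witness that 473 is composite.

322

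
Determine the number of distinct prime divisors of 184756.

184756 = 2^2 · 46189
46189 = 11 · 4199
4199 = 13 · 323
323 = 17 · 19
184756 = 2^2 · 11 · 13 · 17 · 19, which has 5 distinct prime factors.

5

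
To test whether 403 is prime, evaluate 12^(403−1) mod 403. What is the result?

12^1 ≡ 12 (mod 403)
12^2 ≡ 12^2 = 144 ≡ 144 (mod 403)
12^4 ≡ 144^2 = 20736 ≡ 183 (mod 403)
12^8 ≡ 183^2 = 33489 ≡ 40 (mod 403)
12^16 ≡ 40^2 = 1600 ≡ 391 (mod 403)
12^32 ≡ 391^2 = 152881 ≡ 144 (mod 403)
12^64 ≡ 144^2 = 20736 ≡ 183 (mod 403)
12^128 ≡ 183^2 = 33489 ≡ 40 (mod 403)
12^256 ≡ 40^2 = 1600 ≡ 391 (mod 403)
402 = 256 + 128 + 16 + 2 in binary powers of 2.
So 12^402 ≡ 391 · 40 · 391 · 144 ≡ 66 (mod 403).
Since 66 ≠ 1, base 12 is a Fermat witness: 403 is composite.

66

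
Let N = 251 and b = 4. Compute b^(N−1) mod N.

1

4^1 ≡ 4 (mod 251)
4^2 ≡ 4^2 = 16 ≡ 16 (mod 251)
4^4 ≡ 16^2 = 256 ≡ 5 (mod 251)
4^8 ≡ 5^2 = 25 ≡ 25 (mod 251)
4^16 ≡ 25^2 = 625 ≡ 123 (mod 251)
4^32 ≡ 123^2 = 15129 ≡ 69 (mod 251)
4^64 ≡ 69^2 = 4761 ≡ 243 (mod 251)
4^128 ≡ 243^2 = 59049 ≡ 64 (mod 251)
250 = 128 + 64 + 32 + 16 + 8 + 2 in binary powers of 2.
So 4^250 ≡ 64 · 243 · 69 · 123 · 25 · 16 ≡ 1 (mod 251).
Since the result is 1, base 4 gives no evidence that 251 is composite.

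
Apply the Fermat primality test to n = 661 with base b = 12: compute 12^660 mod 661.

12^1 ≡ 12 (mod 661)
12^2 ≡ 12^2 = 144 ≡ 144 (mod 661)
12^4 ≡ 144^2 = 20736 ≡ 245 (mod 661)
12^8 ≡ 245^2 = 60025 ≡ 535 (mod 661)
12^16 ≡ 535^2 = 286225 ≡ 12 (mod 661)
12^32 ≡ 12^2 = 144 ≡ 144 (mod 661)
12^64 ≡ 144^2 = 20736 ≡ 245 (mod 661)
12^128 ≡ 245^2 = 60025 ≡ 535 (mod 661)
12^256 ≡ 535^2 = 286225 ≡ 12 (mod 661)
12^512 ≡ 12^2 = 144 ≡ 144 (mod 661)
660 = 512 + 128 + 16 + 4 in binary powers of 2.
So 12^660 ≡ 144 · 535 · 12 · 245 ≡ 1 (mod 661).
Since the result is 1, base 12 gives no evidence that 661 is composite.

1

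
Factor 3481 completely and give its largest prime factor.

59

3481 = 59 · 59
59 = 59 · 1
So 3481 = 59^2; the largest prime factor is 59.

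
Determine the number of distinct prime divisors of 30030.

30030 = 2 · 15015
15015 = 3 · 5005
5005 = 5 · 1001
1001 = 7 · 143
143 = 11 · 13
30030 = 2 · 3 · 5 · 7 · 11 · 13, which has 6 distinct prime factors.

6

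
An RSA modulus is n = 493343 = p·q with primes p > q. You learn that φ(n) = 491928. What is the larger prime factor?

797

φ(n) = (p−1)(q−1) = n − (p+q) + 1, so p + q = 493343 − 491928 + 1 = 1416.
p and q are the roots of t² − 1416t + 493343 = 0.
Discriminant: 1416² − 4·493343 = 2005056 − 1973372 = 31684; √31684 = 178.
q = (1416 − 178)/2 = 619, p = (1416 + 178)/2 = 797.
Check: 619 · 797 = 493343.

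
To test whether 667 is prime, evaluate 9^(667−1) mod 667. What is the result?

9^1 ≡ 9 (mod 667)
9^2 ≡ 9^2 = 81 ≡ 81 (mod 667)
9^4 ≡ 81^2 = 6561 ≡ 558 (mod 667)
9^8 ≡ 558^2 = 311364 ≡ 542 (mod 667)
9^16 ≡ 542^2 = 293764 ≡ 284 (mod 667)
9^32 ≡ 284^2 = 80656 ≡ 616 (mod 667)
9^64 ≡ 616^2 = 379456 ≡ 600 (mod 667)
9^128 ≡ 600^2 = 360000 ≡ 487 (mod 667)
9^256 ≡ 487^2 = 237169 ≡ 384 (mod 667)
9^512 ≡ 384^2 = 147456 ≡ 49 (mod 667)
666 = 512 + 128 + 16 + 8 + 2 in binary powers of 2.
So 9^666 ≡ 49 · 487 · 284 · 542 · 81 ≡ 49 (mod 667).
Since 49 ≠ 1, base 9 is a Fermat witness: 667 is composite.

49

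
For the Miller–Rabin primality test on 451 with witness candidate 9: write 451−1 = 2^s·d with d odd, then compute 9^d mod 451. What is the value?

451 − 1 = 450 = 2^1 · 225, so d = 225.
9^1 ≡ 9 (mod 451)
9^2 ≡ 9^2 = 81 ≡ 81 (mod 451)
9^4 ≡ 81^2 = 6561 ≡ 247 (mod 451)
9^8 ≡ 247^2 = 61009 ≡ 124 (mod 451)
9^16 ≡ 124^2 = 15376 ≡ 42 (mod 451)
9^32 ≡ 42^2 = 1764 ≡ 411 (mod 451)
9^64 ≡ 411^2 = 168921 ≡ 247 (mod 451)
9^128 ≡ 247^2 = 61009 ≡ 124 (mod 451)
225 = 128 + 64 + 32 + 1 in binary powers of 2.
So 9^225 ≡ 124 · 247 · 411 · 9 ≡ 419 (mod 451).
Squaring chain: 419; never reaches −1, so base 9 is a Miller–Rabin witness that 451 is composite.

419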